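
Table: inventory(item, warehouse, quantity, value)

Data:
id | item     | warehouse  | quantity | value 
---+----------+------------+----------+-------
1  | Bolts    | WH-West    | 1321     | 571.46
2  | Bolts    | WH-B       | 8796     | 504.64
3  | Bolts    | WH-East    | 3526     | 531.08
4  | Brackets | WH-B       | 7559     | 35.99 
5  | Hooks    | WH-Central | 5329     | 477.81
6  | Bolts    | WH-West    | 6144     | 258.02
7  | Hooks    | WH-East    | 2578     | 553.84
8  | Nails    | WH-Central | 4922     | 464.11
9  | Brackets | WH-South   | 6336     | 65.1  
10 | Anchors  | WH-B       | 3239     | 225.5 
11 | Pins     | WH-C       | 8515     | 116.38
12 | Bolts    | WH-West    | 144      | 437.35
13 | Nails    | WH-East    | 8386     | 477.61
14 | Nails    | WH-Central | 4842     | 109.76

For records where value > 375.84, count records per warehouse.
SELECT warehouse, COUNT(*)
FROM inventory
WHERE value > 375.84
GROUP BY warehouse

Note: WHERE filters rows before grouping.

Result:
  WH-B: 1
  WH-Central: 2
  WH-East: 3
  WH-West: 2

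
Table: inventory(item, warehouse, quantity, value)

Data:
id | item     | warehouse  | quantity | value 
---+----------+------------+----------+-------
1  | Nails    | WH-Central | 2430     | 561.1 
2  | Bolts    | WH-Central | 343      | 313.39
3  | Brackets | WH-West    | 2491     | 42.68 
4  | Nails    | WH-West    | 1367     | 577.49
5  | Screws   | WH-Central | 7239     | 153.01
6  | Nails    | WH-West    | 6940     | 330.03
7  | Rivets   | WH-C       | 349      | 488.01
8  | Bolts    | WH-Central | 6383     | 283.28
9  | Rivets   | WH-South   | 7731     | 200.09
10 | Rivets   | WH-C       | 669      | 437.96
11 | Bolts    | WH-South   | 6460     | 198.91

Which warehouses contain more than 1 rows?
SELECT warehouse, COUNT(*) as cnt
FROM inventory
GROUP BY warehouse
HAVING COUNT(*) > 1

Result:
  WH-C: 2
  WH-Central: 4
  WH-South: 2
  WH-West: 3

Note: HAVING filters groups after aggregation, WHERE filters rows before.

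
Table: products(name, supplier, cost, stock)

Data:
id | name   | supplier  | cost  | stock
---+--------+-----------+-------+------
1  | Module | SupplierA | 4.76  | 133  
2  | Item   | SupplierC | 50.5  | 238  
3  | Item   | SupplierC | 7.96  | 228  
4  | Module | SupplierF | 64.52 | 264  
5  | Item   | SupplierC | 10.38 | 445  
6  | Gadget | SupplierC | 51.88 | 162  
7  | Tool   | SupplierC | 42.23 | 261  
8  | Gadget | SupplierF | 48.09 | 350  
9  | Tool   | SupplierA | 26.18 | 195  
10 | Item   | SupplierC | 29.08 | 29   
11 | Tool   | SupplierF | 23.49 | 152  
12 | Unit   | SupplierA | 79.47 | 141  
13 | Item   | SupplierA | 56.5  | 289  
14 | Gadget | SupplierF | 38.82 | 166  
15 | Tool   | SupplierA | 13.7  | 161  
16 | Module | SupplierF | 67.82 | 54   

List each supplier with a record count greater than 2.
SELECT supplier, COUNT(*) as cnt
FROM products
GROUP BY supplier
HAVING COUNT(*) > 2

Result:
  SupplierA: 5
  SupplierC: 6
  SupplierF: 5

Note: HAVING filters groups after aggregation, WHERE filters rows before.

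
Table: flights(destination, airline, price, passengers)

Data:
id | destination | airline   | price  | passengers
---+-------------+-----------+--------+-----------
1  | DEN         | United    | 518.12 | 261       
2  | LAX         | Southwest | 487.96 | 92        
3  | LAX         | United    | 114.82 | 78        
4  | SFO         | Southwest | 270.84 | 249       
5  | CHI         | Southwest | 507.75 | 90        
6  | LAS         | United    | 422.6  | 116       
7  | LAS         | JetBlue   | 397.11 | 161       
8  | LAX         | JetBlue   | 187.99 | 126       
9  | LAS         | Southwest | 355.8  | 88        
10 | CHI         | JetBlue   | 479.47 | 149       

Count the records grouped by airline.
SELECT airline, COUNT(*) as count
FROM flights
GROUP BY airline

Result:
  JetBlue: 3
  Southwest: 4
  United: 3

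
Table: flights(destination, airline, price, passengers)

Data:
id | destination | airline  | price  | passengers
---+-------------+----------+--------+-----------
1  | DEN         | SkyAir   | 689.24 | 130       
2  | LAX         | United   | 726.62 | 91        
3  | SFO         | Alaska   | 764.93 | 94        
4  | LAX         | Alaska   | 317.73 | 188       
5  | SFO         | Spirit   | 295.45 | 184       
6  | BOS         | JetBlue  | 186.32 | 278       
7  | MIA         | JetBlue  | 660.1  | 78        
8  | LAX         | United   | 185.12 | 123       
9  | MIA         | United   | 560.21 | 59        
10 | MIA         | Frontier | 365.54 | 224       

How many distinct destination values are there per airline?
SELECT airline, COUNT(DISTINCT destination)
FROM flights
GROUP BY airline

Result:
  Alaska: 2 distinct
  Frontier: 1 distinct
  JetBlue: 2 distinct
  SkyAir: 1 distinct
  Spirit: 1 distinct
  United: 2 distinct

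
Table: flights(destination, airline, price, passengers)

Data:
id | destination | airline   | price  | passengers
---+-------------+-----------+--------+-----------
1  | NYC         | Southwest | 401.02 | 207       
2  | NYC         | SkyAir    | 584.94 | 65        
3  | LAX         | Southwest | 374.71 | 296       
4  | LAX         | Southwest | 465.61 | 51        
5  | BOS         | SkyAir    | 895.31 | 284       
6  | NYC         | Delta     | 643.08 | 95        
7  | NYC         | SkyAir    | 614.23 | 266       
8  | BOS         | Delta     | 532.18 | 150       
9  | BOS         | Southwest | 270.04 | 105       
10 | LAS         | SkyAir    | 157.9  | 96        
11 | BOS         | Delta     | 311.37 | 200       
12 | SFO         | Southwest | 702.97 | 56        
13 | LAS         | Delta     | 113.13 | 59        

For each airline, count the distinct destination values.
SELECT airline, COUNT(DISTINCT destination)
FROM flights
GROUP BY airline

Result:
  Delta: 3 distinct
  SkyAir: 3 distinct
  Southwest: 4 distinct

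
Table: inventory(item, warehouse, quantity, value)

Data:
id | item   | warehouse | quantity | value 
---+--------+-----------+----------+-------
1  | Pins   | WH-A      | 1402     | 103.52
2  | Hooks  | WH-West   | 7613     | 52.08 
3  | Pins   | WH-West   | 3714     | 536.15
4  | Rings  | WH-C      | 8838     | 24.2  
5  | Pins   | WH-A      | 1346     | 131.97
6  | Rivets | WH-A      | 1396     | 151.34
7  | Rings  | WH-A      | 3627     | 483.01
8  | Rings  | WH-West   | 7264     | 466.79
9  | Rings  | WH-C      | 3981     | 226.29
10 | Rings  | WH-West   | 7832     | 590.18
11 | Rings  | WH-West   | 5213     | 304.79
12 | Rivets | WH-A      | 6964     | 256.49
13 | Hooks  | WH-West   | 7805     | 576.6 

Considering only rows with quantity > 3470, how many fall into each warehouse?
SELECT warehouse, COUNT(*)
FROM inventory
WHERE quantity > 3470
GROUP BY warehouse

Note: WHERE filters rows before grouping.

Result:
  WH-A: 2
  WH-C: 2
  WH-West: 6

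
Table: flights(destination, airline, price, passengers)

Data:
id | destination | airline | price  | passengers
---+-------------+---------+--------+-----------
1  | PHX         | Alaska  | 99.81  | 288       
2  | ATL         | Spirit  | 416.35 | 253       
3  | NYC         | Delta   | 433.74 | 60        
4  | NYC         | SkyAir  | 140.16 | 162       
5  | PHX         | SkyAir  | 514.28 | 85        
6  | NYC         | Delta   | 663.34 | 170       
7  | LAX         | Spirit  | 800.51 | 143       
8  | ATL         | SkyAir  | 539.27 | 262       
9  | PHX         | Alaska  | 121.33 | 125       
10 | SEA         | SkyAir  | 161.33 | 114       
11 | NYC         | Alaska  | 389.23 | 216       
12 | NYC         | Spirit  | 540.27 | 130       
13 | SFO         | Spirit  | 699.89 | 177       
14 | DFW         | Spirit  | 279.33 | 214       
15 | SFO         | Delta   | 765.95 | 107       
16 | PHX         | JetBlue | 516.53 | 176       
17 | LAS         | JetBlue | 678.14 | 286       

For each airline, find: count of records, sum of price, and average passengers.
SELECT airline,
       COUNT(*) as cnt,
       SUM(price) as total_price,
       AVG(passengers) as avg_passengers
FROM flights
GROUP BY airline

Result:
  Alaska: 3 records, 610.37 total price, 209.67 avg passengers
  Delta: 3 records, 1863.03 total price, 112.33 avg passengers
  JetBlue: 2 records, 1194.67 total price, 231.00 avg passengers
  SkyAir: 4 records, 1355.04 total price, 155.75 avg passengers
  Spirit: 5 records, 2736.35 total price, 183.40 avg passengers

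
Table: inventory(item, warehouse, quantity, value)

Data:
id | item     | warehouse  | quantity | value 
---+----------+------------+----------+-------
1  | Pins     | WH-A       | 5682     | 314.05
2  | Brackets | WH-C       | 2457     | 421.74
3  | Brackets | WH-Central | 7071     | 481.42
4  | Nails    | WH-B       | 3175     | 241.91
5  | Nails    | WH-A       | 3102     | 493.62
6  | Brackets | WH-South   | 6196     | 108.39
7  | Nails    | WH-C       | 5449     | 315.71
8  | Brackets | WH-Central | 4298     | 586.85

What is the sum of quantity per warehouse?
SELECT warehouse, SUM(quantity) as result
FROM inventory
GROUP BY warehouse

Result:
  WH-A: 8784
  WH-B: 3175
  WH-C: 7906
  WH-Central: 11369
  WH-South: 6196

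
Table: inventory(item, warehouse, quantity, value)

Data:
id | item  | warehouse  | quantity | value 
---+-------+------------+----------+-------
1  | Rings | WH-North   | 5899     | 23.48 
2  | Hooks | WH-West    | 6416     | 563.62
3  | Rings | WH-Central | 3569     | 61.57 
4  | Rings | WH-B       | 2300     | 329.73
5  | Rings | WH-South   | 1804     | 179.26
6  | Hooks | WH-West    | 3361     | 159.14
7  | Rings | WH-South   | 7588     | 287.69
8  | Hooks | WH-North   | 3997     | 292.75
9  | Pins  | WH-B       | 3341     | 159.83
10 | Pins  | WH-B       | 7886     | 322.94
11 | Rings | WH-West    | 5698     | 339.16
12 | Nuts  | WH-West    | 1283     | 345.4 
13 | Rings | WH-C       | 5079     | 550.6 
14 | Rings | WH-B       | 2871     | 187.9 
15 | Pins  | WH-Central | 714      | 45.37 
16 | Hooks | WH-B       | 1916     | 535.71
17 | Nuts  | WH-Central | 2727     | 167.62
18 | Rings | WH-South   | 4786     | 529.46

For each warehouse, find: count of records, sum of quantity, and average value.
SELECT warehouse,
       COUNT(*) as cnt,
       SUM(quantity) as total_quantity,
       AVG(value) as avg_value
FROM inventory
GROUP BY warehouse

Result:
  WH-B: 5 records, 18314 total quantity, 307.22 avg value
  WH-C: 1 records, 5079 total quantity, 550.60 avg value
  WH-Central: 3 records, 7010 total quantity, 91.52 avg value
  WH-North: 2 records, 9896 total quantity, 158.12 avg value
  WH-South: 3 records, 14178 total quantity, 332.14 avg value
  WH-West: 4 records, 16758 total quantity, 351.83 avg value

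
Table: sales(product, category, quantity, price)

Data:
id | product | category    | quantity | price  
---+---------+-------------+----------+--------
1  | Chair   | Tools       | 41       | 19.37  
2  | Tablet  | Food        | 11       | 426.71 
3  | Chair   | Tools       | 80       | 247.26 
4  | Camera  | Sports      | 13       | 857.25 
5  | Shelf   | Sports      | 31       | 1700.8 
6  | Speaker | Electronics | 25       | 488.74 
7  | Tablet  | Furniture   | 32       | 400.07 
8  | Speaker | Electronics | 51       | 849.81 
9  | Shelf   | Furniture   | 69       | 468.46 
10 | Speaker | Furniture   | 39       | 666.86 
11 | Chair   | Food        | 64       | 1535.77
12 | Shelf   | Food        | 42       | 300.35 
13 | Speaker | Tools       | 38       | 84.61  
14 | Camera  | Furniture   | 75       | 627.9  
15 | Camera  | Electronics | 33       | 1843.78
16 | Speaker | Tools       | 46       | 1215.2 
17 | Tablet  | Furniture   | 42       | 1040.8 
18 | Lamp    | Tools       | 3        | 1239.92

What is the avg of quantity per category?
SELECT category, AVG(quantity) as result
FROM sales
GROUP BY category

Result:
  Electronics: 36.33
  Food: 39.00
  Furniture: 51.40
  Sports: 22.00
  Tools: 41.60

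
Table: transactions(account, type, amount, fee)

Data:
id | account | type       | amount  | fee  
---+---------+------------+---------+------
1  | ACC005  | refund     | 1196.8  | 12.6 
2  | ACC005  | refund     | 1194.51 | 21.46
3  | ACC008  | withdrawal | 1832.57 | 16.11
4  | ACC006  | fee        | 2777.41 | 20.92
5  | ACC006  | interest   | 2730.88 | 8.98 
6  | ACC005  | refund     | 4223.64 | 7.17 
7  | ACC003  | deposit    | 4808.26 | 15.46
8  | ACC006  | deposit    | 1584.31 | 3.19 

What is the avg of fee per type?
SELECT type, AVG(fee) as result
FROM transactions
GROUP BY type

Result:
  deposit: 9.33
  fee: 20.92
  interest: 8.98
  refund: 13.74
  withdrawal: 16.11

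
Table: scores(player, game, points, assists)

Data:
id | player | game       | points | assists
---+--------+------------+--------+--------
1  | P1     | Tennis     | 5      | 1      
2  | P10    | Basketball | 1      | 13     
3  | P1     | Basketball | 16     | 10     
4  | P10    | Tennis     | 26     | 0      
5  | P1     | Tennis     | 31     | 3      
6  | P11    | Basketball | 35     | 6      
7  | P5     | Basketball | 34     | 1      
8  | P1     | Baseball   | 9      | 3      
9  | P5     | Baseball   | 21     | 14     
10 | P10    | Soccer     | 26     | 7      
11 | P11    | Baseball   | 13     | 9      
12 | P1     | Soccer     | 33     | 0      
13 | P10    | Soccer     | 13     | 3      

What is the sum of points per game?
SELECT game, SUM(points) as result
FROM scores
GROUP BY game

Result:
  Baseball: 43
  Basketball: 86
  Soccer: 72
  Tennis: 62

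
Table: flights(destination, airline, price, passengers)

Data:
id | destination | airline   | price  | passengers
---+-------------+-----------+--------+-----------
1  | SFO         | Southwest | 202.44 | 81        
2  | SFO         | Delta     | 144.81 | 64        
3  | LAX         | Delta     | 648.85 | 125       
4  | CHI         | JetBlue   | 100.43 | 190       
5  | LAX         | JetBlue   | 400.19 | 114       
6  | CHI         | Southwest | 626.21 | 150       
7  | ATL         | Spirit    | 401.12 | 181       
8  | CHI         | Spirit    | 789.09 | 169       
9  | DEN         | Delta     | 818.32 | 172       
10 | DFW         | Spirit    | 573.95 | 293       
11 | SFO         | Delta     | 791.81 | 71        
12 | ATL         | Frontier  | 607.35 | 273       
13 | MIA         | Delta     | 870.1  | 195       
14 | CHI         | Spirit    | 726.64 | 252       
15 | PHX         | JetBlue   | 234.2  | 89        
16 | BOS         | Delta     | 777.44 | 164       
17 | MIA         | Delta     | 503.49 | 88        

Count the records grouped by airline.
SELECT airline, COUNT(*) as count
FROM flights
GROUP BY airline

Result:
  Delta: 7
  Frontier: 1
  JetBlue: 3
  Southwest: 2
  Spirit: 4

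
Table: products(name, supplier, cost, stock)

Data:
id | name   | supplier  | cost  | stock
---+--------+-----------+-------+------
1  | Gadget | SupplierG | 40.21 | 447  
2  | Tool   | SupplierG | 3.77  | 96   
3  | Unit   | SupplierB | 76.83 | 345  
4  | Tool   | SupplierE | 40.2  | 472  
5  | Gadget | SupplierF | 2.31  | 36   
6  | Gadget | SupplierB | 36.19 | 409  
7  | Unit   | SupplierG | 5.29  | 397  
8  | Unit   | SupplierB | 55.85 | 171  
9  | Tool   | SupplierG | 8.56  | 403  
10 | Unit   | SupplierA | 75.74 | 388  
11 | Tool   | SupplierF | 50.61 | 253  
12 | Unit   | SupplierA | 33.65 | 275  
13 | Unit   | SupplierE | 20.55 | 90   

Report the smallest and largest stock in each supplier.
SELECT supplier, MIN(stock), MAX(stock)
FROM products
GROUP BY supplier

Result:
  SupplierA: min=275, max=388
  SupplierB: min=171, max=409
  SupplierE: min=90, max=472
  SupplierF: min=36, max=253
  SupplierG: min=96, max=447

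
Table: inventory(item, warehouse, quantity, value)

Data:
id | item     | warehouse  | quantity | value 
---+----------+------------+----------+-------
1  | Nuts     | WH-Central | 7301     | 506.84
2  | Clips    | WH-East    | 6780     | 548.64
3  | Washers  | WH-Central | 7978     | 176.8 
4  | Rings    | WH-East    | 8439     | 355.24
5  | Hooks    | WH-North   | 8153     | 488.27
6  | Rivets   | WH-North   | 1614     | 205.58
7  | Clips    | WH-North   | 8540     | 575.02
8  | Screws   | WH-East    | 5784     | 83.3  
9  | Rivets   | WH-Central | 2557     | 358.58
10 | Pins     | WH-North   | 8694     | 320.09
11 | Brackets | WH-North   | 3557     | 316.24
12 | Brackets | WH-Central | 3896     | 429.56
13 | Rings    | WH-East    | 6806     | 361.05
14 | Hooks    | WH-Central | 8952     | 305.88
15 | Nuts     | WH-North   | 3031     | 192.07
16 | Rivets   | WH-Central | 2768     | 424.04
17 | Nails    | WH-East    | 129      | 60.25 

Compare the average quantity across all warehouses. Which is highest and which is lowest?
SELECT warehouse, AVG(quantity)
FROM inventory
GROUP BY warehouse
ORDER BY AVG(quantity)

All groups:
  WH-Central: 5575.33
  WH-East: 5587.60
  WH-North: 5598.17

Highest: WH-North (5598.17)
Lowest: WH-Central (5575.33)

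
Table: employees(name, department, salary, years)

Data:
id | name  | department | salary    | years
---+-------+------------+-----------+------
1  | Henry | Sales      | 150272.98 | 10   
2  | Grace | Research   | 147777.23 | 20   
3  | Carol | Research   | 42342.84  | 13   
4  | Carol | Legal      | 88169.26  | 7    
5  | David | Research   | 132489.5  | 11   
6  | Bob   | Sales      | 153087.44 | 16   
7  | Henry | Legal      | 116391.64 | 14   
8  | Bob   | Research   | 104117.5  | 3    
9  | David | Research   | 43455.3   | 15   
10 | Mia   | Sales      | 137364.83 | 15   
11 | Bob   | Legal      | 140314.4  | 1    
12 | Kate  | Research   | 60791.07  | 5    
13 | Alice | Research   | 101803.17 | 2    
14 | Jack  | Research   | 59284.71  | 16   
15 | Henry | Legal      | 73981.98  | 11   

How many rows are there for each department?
SELECT department, COUNT(*) as count
FROM employees
GROUP BY department

Result:
  Legal: 4
  Research: 8
  Sales: 3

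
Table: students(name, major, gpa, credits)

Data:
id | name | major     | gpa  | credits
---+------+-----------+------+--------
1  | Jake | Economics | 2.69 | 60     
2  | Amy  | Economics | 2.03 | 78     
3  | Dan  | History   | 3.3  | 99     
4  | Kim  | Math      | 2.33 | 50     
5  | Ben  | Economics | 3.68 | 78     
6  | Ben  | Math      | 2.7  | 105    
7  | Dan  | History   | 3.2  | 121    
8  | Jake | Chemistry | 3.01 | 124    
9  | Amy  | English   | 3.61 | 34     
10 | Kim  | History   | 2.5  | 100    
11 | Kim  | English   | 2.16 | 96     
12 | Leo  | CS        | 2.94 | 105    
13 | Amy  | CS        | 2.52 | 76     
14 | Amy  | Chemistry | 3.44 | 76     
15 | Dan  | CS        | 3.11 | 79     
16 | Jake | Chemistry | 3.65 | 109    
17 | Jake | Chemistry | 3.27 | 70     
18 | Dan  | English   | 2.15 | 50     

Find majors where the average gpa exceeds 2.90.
SELECT major, AVG(gpa)
FROM students
GROUP BY major
HAVING AVG(gpa) > 2.90

Result:
  Chemistry: avg=3.34
  History: avg=3.00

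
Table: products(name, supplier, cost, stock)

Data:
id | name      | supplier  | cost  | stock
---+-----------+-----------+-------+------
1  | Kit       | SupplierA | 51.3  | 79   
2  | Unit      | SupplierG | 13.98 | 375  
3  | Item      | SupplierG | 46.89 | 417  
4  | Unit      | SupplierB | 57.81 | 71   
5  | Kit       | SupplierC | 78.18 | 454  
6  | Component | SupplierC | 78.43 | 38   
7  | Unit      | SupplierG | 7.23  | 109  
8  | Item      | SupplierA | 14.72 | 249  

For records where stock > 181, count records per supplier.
SELECT supplier, COUNT(*)
FROM products
WHERE stock > 181
GROUP BY supplier

Note: WHERE filters rows before grouping.

Result:
  SupplierA: 1
  SupplierC: 1
  SupplierG: 2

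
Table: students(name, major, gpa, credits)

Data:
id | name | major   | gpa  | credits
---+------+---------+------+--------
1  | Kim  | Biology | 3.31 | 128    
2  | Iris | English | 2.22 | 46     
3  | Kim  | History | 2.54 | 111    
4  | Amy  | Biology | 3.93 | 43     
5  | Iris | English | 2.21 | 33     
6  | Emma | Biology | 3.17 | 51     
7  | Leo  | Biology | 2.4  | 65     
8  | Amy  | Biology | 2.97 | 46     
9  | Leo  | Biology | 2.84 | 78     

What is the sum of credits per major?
SELECT major, SUM(credits) as result
FROM students
GROUP BY major

Result:
  Biology: 411
  English: 79
  History: 111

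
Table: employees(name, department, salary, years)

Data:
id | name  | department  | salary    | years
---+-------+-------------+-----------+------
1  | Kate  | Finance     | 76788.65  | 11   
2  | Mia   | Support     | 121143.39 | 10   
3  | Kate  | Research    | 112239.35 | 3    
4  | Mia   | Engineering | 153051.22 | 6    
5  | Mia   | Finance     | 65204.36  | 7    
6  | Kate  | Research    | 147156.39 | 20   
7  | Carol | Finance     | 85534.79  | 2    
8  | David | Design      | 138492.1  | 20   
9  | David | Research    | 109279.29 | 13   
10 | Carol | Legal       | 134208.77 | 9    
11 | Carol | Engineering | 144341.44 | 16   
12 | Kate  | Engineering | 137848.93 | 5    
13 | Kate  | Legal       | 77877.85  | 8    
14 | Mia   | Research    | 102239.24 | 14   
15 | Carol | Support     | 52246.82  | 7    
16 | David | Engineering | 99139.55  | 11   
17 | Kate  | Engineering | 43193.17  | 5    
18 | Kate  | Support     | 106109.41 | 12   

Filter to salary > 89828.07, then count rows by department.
SELECT department, COUNT(*)
FROM employees
WHERE salary > 89828.07
GROUP BY department

Note: WHERE filters rows before grouping.

Result:
  Design: 1
  Engineering: 4
  Legal: 1
  Research: 4
  Support: 2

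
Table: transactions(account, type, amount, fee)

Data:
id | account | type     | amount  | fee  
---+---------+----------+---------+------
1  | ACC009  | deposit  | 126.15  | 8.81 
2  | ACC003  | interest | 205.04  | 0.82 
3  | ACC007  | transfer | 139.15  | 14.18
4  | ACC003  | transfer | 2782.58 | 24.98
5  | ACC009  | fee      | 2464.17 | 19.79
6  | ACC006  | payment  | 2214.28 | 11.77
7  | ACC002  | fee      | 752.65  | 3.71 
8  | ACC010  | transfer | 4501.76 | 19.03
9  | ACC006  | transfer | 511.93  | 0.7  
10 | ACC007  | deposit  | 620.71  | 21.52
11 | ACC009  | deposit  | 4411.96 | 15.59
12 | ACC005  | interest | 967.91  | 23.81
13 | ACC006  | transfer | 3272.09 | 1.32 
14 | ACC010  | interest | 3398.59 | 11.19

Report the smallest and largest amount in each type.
SELECT type, MIN(amount), MAX(amount)
FROM transactions
GROUP BY type

Result:
  deposit: min=126.15, max=4411.96
  fee: min=752.65, max=2464.17
  interest: min=205.04, max=3398.59
  payment: min=2214.28, max=2214.28
  transfer: min=139.15, max=4501.76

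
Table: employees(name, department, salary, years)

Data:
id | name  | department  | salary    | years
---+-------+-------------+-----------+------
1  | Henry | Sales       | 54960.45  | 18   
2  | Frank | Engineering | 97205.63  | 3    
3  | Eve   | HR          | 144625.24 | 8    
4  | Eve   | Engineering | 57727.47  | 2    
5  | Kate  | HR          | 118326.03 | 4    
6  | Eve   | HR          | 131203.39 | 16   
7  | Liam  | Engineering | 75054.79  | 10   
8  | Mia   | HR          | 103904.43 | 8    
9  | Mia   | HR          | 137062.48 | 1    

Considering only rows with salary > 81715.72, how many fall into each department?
SELECT department, COUNT(*)
FROM employees
WHERE salary > 81715.72
GROUP BY department

Note: WHERE filters rows before grouping.

Result:
  Engineering: 1
  HR: 5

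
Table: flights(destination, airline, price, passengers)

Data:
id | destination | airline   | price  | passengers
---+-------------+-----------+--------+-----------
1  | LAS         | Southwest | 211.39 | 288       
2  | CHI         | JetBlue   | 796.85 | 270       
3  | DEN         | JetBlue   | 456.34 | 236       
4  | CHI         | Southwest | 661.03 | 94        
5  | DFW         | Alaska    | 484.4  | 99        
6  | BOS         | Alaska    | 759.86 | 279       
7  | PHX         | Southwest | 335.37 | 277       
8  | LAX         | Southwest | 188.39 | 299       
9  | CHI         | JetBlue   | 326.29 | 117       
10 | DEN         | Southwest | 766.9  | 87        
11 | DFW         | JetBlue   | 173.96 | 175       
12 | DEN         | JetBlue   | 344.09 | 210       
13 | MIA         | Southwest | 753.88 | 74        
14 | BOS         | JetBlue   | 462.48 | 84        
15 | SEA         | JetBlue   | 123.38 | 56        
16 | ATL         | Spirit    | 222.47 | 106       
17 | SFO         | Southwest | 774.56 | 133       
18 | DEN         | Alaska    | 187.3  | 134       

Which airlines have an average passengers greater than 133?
SELECT airline, AVG(passengers)
FROM flights
GROUP BY airline
HAVING AVG(passengers) > 133

Result:
  Alaska: avg=170.67
  JetBlue: avg=164.00
  Southwest: avg=178.86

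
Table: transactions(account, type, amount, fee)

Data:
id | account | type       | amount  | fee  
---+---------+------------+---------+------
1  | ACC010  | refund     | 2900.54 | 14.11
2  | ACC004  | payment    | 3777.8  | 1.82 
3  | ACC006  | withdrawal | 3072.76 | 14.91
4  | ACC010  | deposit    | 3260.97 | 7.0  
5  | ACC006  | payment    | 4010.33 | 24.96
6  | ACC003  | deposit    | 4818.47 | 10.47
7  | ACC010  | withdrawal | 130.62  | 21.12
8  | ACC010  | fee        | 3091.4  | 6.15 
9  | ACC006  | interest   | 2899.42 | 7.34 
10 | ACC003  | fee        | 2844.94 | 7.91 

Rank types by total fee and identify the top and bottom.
SELECT type, SUM(fee)
FROM transactions
GROUP BY type
ORDER BY SUM(fee)

All groups:
  interest: 7.34
  fee: 14.06
  refund: 14.11
  deposit: 17.47
  payment: 26.78
  withdrawal: 36.03

Highest: withdrawal (36.03)
Lowest: interest (7.34)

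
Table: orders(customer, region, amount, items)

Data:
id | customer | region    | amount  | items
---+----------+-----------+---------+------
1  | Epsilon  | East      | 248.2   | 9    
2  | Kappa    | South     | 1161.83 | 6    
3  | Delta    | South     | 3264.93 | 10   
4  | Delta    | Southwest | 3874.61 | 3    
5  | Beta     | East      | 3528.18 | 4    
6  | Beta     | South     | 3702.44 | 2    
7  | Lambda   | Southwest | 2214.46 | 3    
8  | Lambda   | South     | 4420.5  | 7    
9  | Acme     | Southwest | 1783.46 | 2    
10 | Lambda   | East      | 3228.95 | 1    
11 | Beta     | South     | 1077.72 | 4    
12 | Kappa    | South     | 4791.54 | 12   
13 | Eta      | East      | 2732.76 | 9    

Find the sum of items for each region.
SELECT region, SUM(items) as result
FROM orders
GROUP BY region

Result:
  East: 23
  South: 41
  Southwest: 8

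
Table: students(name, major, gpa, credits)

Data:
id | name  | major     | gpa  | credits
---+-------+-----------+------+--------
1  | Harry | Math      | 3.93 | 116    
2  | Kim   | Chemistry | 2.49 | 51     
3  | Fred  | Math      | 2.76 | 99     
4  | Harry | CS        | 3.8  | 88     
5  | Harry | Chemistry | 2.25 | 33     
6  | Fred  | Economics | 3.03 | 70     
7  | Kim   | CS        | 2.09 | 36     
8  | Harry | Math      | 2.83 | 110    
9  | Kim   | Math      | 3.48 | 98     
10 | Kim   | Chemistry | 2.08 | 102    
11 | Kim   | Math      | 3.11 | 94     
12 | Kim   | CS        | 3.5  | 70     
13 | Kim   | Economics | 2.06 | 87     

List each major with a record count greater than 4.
SELECT major, COUNT(*) as cnt
FROM students
GROUP BY major
HAVING COUNT(*) > 4

Result:
  Math: 5

Note: HAVING filters groups after aggregation, WHERE filters rows before.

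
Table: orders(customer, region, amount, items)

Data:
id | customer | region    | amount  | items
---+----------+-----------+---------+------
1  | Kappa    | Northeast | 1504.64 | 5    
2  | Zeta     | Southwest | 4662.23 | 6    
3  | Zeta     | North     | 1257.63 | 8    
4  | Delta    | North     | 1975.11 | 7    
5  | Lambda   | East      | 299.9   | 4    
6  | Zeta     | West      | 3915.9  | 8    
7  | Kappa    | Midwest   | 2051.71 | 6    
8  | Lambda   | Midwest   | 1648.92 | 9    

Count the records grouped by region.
SELECT region, COUNT(*) as count
FROM orders
GROUP BY region

Result:
  East: 1
  Midwest: 2
  North: 2
  Northeast: 1
  Southwest: 1
  West: 1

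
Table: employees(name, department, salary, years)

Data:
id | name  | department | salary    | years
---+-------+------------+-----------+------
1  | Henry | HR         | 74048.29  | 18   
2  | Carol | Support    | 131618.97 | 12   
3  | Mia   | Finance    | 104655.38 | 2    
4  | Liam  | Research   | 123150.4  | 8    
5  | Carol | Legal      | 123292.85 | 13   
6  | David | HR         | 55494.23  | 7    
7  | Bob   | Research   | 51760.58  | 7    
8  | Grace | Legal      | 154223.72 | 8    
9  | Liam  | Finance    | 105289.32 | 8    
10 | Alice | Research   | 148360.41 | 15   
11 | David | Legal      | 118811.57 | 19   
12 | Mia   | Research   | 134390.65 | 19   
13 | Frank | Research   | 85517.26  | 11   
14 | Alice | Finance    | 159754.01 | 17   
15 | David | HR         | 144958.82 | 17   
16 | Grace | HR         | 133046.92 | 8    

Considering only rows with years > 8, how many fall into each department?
SELECT department, COUNT(*)
FROM employees
WHERE years > 8
GROUP BY department

Note: WHERE filters rows before grouping.

Result:
  Finance: 1
  HR: 2
  Legal: 2
  Research: 3
  Support: 1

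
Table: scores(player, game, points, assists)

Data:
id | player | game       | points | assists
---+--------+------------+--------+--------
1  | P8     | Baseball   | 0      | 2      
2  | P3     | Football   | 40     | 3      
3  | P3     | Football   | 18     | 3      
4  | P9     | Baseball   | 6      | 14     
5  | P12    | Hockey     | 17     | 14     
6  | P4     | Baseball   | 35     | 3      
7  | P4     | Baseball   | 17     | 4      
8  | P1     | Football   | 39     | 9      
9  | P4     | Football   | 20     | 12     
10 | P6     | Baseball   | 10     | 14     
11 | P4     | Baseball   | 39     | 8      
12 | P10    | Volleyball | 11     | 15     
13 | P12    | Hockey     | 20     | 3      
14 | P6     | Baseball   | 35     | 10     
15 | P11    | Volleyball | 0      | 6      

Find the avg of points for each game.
SELECT game, AVG(points) as result
FROM scores
GROUP BY game

Result:
  Baseball: 20.29
  Football: 29.25
  Hockey: 18.50
  Volleyball: 5.50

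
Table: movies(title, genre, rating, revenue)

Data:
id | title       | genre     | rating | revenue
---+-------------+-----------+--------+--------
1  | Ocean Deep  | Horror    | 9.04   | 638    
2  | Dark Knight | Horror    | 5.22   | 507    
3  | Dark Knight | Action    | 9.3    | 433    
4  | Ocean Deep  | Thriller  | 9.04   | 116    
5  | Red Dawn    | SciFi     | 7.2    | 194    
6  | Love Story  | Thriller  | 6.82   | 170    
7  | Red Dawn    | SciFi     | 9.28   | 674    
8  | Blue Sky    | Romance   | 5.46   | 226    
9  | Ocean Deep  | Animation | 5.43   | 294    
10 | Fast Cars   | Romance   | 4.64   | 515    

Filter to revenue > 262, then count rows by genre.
SELECT genre, COUNT(*)
FROM movies
WHERE revenue > 262
GROUP BY genre

Note: WHERE filters rows before grouping.

Result:
  Action: 1
  Animation: 1
  Horror: 2
  Romance: 1
  SciFi: 1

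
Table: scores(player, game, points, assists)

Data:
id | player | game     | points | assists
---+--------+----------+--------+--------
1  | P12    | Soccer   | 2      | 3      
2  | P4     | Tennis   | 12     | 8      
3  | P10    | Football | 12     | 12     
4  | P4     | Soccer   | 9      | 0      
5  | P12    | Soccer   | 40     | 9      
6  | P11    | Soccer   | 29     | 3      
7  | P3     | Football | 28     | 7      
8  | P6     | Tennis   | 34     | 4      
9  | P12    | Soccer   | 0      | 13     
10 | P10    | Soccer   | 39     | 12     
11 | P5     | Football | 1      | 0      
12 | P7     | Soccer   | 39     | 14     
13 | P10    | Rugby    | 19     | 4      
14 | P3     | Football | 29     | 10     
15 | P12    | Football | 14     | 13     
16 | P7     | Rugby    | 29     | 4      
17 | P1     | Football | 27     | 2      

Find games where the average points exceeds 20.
SELECT game, AVG(points)
FROM scores
GROUP BY game
HAVING AVG(points) > 20

Result:
  Rugby: avg=24.00
  Soccer: avg=22.57
  Tennis: avg=23.00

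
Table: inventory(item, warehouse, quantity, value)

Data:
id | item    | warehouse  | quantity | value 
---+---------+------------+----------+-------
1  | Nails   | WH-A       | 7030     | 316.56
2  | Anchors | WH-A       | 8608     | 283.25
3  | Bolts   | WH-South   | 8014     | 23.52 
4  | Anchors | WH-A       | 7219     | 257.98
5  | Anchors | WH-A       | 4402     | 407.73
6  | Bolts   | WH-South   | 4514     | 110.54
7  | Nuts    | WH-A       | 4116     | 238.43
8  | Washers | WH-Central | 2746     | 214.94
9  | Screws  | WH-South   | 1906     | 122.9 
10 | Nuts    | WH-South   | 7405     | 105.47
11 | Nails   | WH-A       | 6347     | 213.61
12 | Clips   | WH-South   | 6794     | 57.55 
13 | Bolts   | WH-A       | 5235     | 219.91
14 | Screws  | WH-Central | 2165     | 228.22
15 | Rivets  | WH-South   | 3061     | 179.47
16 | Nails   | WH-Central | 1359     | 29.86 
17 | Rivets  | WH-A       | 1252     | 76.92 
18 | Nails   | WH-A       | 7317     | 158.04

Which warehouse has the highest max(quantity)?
SELECT warehouse, MAX(quantity) as val
FROM inventory
GROUP BY warehouse
ORDER BY val DESC
LIMIT 1

Result: WH-A with max(quantity) = 8608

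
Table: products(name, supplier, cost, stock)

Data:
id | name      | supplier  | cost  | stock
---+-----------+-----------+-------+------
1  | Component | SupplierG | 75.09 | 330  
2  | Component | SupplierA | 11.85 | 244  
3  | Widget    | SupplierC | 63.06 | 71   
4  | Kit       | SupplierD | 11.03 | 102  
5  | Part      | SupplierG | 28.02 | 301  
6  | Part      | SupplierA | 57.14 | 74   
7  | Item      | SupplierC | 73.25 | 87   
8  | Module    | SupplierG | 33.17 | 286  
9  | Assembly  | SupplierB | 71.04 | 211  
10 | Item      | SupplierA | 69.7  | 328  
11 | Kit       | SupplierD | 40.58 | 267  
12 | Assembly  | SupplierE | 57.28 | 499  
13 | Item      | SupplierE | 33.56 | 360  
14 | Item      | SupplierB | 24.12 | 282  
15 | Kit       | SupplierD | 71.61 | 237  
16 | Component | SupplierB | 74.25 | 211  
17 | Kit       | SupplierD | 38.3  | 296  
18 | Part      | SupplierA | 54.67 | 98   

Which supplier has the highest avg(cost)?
SELECT supplier, AVG(cost) as val
FROM products
GROUP BY supplier
ORDER BY val DESC
LIMIT 1

Result: SupplierC with avg(cost) = 68.16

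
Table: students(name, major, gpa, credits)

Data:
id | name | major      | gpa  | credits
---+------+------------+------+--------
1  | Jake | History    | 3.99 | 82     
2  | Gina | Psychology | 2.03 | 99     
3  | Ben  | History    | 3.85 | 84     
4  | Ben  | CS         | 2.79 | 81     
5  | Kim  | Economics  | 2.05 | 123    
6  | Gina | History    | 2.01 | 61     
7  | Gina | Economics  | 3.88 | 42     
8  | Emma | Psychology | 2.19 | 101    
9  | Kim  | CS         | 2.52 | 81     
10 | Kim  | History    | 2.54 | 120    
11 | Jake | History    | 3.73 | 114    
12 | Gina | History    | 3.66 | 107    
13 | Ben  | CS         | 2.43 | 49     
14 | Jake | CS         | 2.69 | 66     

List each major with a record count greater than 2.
SELECT major, COUNT(*) as cnt
FROM students
GROUP BY major
HAVING COUNT(*) > 2

Result:
  CS: 4
  History: 6

Note: HAVING filters groups after aggregation, WHERE filters rows before.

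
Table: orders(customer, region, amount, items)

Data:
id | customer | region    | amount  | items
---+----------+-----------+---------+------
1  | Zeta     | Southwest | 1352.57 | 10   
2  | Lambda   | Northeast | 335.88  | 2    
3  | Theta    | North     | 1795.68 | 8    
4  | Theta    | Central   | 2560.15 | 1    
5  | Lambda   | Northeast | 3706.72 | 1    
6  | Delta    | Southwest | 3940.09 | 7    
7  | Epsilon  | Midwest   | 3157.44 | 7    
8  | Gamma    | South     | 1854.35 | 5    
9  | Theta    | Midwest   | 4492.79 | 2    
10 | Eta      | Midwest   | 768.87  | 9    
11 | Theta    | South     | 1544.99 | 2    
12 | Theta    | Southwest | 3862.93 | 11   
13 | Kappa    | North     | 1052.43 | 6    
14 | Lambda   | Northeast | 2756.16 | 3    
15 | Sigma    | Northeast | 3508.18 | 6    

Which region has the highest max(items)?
SELECT region, MAX(items) as val
FROM orders
GROUP BY region
ORDER BY val DESC
LIMIT 1

Result: Southwest with max(items) = 11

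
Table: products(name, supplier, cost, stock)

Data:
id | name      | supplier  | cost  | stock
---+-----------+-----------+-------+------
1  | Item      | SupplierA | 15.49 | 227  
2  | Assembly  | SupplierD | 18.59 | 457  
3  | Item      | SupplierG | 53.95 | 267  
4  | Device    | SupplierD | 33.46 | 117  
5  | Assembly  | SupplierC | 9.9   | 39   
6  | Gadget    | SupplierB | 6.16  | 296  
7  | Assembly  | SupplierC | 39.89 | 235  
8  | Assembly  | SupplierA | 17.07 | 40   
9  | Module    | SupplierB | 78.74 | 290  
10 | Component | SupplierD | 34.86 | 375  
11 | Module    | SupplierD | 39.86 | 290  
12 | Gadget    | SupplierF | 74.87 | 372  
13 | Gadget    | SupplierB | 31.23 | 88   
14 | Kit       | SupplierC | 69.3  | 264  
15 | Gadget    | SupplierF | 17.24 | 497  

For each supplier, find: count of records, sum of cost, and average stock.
SELECT supplier,
       COUNT(*) as cnt,
       SUM(cost) as total_cost,
       AVG(stock) as avg_stock
FROM products
GROUP BY supplier

Result:
  SupplierA: 2 records, 32.56 total cost, 133.50 avg stock
  SupplierB: 3 records, 116.13 total cost, 224.67 avg stock
  SupplierC: 3 records, 119.09 total cost, 179.33 avg stock
  SupplierD: 4 records, 126.77 total cost, 309.75 avg stock
  SupplierF: 2 records, 92.11 total cost, 434.50 avg stock
  SupplierG: 1 records, 53.95 total cost, 267.00 avg stock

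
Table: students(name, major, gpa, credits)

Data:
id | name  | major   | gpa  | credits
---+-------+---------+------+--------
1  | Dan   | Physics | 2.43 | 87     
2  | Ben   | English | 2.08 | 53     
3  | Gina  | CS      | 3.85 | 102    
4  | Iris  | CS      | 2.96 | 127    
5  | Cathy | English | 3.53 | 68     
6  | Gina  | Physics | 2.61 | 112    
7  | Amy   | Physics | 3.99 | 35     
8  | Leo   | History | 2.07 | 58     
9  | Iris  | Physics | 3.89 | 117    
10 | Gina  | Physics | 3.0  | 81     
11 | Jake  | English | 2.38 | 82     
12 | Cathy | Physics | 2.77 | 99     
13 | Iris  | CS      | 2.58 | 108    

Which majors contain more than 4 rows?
SELECT major, COUNT(*) as cnt
FROM students
GROUP BY major
HAVING COUNT(*) > 4

Result:
  Physics: 6

Note: HAVING filters groups after aggregation, WHERE filters rows before.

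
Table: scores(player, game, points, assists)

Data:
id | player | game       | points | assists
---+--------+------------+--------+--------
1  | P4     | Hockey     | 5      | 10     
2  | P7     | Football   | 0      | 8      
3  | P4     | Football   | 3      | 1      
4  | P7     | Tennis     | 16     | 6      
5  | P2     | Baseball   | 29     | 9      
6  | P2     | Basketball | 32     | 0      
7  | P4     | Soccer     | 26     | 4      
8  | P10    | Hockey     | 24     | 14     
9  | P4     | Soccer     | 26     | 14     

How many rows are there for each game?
SELECT game, COUNT(*) as count
FROM scores
GROUP BY game

Result:
  Baseball: 1
  Basketball: 1
  Football: 2
  Hockey: 2
  Soccer: 2
  Tennis: 1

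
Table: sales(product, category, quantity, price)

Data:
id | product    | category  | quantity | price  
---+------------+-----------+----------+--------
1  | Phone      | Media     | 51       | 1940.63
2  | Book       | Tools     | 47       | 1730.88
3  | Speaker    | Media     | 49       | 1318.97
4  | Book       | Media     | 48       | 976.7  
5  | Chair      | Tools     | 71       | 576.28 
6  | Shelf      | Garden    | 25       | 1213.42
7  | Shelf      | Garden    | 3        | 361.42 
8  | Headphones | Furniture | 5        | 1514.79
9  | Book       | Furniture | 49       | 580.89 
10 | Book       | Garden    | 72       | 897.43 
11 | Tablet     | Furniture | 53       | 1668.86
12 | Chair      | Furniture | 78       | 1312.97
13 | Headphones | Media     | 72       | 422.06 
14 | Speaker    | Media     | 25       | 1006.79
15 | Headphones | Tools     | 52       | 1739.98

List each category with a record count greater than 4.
SELECT category, COUNT(*) as cnt
FROM sales
GROUP BY category
HAVING COUNT(*) > 4

Result:
  Media: 5

Note: HAVING filters groups after aggregation, WHERE filters rows before.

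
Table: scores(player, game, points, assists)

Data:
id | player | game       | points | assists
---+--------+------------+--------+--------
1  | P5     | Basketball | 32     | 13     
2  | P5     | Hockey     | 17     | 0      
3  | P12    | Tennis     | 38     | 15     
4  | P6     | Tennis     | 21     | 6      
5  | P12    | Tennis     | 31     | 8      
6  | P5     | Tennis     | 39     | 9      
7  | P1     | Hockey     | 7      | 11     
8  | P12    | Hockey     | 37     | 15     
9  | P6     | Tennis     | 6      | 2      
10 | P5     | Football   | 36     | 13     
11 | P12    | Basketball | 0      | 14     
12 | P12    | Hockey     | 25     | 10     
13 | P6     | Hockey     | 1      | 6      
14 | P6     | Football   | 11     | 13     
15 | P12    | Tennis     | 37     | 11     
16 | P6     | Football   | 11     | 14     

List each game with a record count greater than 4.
SELECT game, COUNT(*) as cnt
FROM scores
GROUP BY game
HAVING COUNT(*) > 4

Result:
  Hockey: 5
  Tennis: 6

Note: HAVING filters groups after aggregation, WHERE filters rows before.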